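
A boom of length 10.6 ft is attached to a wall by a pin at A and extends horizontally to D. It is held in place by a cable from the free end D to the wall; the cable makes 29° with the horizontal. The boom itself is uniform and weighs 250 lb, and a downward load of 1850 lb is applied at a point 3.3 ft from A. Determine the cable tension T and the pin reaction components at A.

ΣM about A: T·sin29°·10.6 − 250·5.3 − 1850·3.3 = 0 → T = 7430/(10.6·0.48481) = 1445.81 ≈ 1446 lb.
ΣF_x = 0: A_x − T·cos29° = 0 → A_x = 1445.81 × 0.87462 = 1265 lb.
ΣF_y = 0: A_y + T·sin29° − 250 − 1850 = 0 → A_y = 2100 − 1445.81 × 0.48481 = 1399 lb.

T = 1446 lb, A_x = 1265 lb, A_y = 1399 lb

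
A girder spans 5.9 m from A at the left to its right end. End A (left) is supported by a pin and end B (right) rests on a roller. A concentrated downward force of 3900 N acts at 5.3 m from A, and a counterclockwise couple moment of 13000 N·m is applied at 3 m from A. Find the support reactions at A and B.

Moments about A: B_y·5.9 − 3900·5.3 + 13000 = 0 → B_y = 7670/5.9 = 1300 N.
ΣF_y = 0: A_y + 1300 − 3900 = 0 → A_y = 2600 N.
ΣF_x = 0: no horizontal applied forces, so A_x = 0.

A_x = 0, A_y = 2600 N, B_y = 1300 N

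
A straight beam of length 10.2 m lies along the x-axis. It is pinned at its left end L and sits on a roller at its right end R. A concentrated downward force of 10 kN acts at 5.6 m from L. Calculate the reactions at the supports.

ΣM about L: R_y·10.2 − 10·5.6 = 0 → R_y = 56/10.2 = 5.4902 ≈ 5.490 kN.
ΣF_y = 0: L_y + 5.4902 − 10 = 0 → L_y = 4.510 kN.
ΣF_x = 0: no horizontal applied forces, so L_x = 0.

L_x = 0, L_y = 4.510 kN, R_y = 5.490 kN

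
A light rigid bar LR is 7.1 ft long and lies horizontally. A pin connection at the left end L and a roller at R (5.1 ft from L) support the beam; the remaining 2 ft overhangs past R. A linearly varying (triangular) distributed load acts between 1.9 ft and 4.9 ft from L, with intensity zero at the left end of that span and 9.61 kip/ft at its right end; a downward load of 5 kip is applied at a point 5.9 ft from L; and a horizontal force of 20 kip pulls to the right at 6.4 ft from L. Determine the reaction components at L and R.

L_x = -20.00 kip, L_y = 2.607 kip, R_y = 16.81 kip

Resultant of the triangular load: ½ × 9.61 × 3 = 14.415 kip, acting at 3.9 ft from L (one-third of the span from the peak).
Moments about L: R_y·5.1 − (½·9.61·3)·3.9 − 5·5.9 = 0 → R_y = 85.7185/5.1 = 16.8075 ≈ 16.81 kip.
ΣF_y = 0: L_y + 16.8075 − ½·9.61·3 − 5 = 0 → L_y = 2.607 kip.
ΣF_x = 0: L_x + 20 = 0 → L_x = -20.00 kip.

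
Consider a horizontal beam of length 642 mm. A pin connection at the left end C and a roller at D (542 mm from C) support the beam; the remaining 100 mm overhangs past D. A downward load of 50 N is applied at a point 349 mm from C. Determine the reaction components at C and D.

C_x = 0, C_y = 17.80 N, D_y = 32.20 N

Moments about C: D_y·542 − 50·349 = 0 → D_y = 17450/542 = 32.1956 ≈ 32.20 N.
ΣF_y = 0: C_y + 32.1956 − 50 = 0 → C_y = 17.80 N.
ΣF_x = 0: no horizontal applied forces, so C_x = 0.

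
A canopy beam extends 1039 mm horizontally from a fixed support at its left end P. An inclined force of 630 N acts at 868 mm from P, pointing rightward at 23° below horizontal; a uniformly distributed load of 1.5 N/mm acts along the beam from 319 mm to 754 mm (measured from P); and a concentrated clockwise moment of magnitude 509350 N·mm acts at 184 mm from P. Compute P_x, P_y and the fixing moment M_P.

P_x = -579.9 N, P_y = 898.7 N, M_P = 1073000 N·mm

Resultant of the distributed load: 1.5 × 435 = 652.5 N at 536.5 mm from P.
ΣF_x = 0: P_x + 630·cos23° = 0 → P_x = -579.9 N.
ΣF_y = 0: P_y − 630·sin23° − 1.5·435 = 0 → P_y = 898.7 N.
ΣM about P: M_P − 630·sin23°·868 − (1.5·435)·536.5 − 509350 = 0 → M_P = 1073000 N·mm.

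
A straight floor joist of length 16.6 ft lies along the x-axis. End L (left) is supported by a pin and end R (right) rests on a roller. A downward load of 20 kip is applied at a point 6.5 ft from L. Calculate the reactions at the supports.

ΣM about L: R_y·16.6 − 20·6.5 = 0 → R_y = 130/16.6 = 7.83133 ≈ 7.831 kip.
ΣF_y = 0: L_y + 7.83133 − 20 = 0 → L_y = 12.17 kip.
ΣF_x = 0: no horizontal applied forces, so L_x = 0.

L_x = 0, L_y = 12.17 kip, R_y = 7.831 kip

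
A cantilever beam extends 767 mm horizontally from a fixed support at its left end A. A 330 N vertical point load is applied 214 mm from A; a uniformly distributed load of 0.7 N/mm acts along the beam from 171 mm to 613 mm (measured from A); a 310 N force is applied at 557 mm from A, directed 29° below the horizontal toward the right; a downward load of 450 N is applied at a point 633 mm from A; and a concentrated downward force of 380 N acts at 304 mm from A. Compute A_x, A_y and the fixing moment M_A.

A_x = -271.1 N, A_y = 1620 N, M_A = 676000 N·mm

Resultant of the distributed load: 0.7 × 442 = 309.4 N at 392 mm from A.
ΣF_x = 0: A_x + 310·cos29° = 0 → A_x = -271.1 N.
ΣF_y = 0: A_y − 330 − 0.7·442 − 310·sin29° − 450 − 380 = 0 → A_y = 1620 N.
ΣM about A: M_A − 330·214 − (0.7·442)·392 − 310·sin29°·557 − 450·633 − 380·304 = 0 → M_A = 676000 N·mm.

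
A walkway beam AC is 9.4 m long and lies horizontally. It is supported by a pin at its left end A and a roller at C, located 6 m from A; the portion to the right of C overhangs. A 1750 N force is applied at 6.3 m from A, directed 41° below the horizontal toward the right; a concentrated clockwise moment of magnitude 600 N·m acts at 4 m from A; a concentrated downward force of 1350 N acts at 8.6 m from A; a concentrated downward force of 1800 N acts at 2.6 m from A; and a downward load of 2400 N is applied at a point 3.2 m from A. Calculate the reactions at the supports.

A_x = -1321 N, A_y = 1398 N, C_y = 5301 N

Taking moments about A: C_y·6 − 1750·sin41°·6.3 − 600 − 1350·8.6 − 1800·2.6 − 2400·3.2 = 0 → C_y = 31803.1/6 = 5300.52 ≈ 5301 N.
ΣF_y = 0: A_y + 5300.52 − 1750·sin41° − 1350 − 1800 − 2400 = 0 → A_y = 1398 N.
ΣF_x = 0: A_x + 1750·cos41° = 0 → A_x = -1321 N.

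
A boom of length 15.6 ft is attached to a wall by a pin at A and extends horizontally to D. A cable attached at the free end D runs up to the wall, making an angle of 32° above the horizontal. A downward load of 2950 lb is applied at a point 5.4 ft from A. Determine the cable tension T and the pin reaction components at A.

ΣM about A: T·sin32°·15.6 − 2950·5.4 = 0 → T = 15930/(15.6·0.529919) = 1927 lb.
ΣF_x = 0: A_x − T·cos32° = 0 → A_x = 1927 × 0.848048 = 1634 lb.
ΣF_y = 0: A_y + T·sin32° − 2950 = 0 → A_y = 2950 − 1927 × 0.529919 = 1929 lb.

T = 1927 lb, A_x = 1634 lb, A_y = 1929 lb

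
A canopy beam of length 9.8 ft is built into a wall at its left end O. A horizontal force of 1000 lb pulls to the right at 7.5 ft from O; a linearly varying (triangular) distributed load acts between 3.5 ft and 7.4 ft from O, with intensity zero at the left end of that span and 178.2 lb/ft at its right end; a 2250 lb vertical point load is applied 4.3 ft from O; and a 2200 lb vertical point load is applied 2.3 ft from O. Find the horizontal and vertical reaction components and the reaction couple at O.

O_x = -1000 lb, O_y = 4797 lb, M_O = 16850 lb·ft

Resultant of the triangular load: ½ × 178.2 × 3.9 = 347.49 lb, acting at 6.1 ft from O (one-third of the span from the peak).
ΣF_x = 0: O_x + 1000 = 0 → O_x = -1000 lb.
ΣF_y = 0: O_y − ½·178.2·3.9 − 2250 − 2200 = 0 → O_y = 4797 lb.
ΣM about O: M_O − (½·178.2·3.9)·6.1 − 2250·4.3 − 2200·2.3 = 0 → M_O = 16850 lb·ft.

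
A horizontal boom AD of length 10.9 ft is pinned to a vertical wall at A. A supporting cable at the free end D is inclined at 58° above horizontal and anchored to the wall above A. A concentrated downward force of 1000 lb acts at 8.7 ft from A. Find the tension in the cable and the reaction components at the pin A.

ΣM about A: T·sin58°·10.9 − 1000·8.7 = 0 → T = 8700/(10.9·0.848048) = 941.179 ≈ 941.2 lb.
ΣF_x = 0: A_x − T·cos58° = 0 → A_x = 941.179 × 0.529919 = 498.7 lb.
ΣF_y = 0: A_y + T·sin58° − 1000 = 0 → A_y = 1000 − 941.179 × 0.848048 = 201.8 lb.

T = 941.2 lb, A_x = 498.7 lb, A_y = 201.8 lb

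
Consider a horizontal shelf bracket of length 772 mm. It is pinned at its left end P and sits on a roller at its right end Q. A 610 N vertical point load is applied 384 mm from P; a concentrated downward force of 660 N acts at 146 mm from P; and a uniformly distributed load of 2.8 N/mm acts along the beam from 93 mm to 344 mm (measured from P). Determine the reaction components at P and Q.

Resultant of the distributed load: 2.8 × 251 = 702.8 N at 218.5 mm from P.
Moments about P: Q_y·772 − 610·384 − 660·146 − (2.8·251)·218.5 = 0 → Q_y = 484161.8/772 = 627.153 ≈ 627.2 N.
ΣF_y = 0: P_y + 627.153 − 610 − 660 − 2.8·251 = 0 → P_y = 1346 N.
ΣF_x = 0: no horizontal applied forces, so P_x = 0.

P_x = 0, P_y = 1346 N, Q_y = 627.2 N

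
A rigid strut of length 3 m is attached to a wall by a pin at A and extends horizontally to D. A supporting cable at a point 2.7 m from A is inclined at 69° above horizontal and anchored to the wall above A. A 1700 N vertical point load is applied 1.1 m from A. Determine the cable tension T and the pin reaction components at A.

T = 741.9 N, A_x = 265.9 N, A_y = 1007 N

ΣM about A: T·sin69°·2.7 − 1700·1.1 = 0 → T = 1870/(2.7·0.93358) = 741.867 ≈ 741.9 N.
ΣF_x = 0: A_x − T·cos69° = 0 → A_x = 741.867 × 0.358368 = 265.9 N.
ΣF_y = 0: A_y + T·sin69° − 1700 = 0 → A_y = 1700 − 741.867 × 0.93358 = 1007 N.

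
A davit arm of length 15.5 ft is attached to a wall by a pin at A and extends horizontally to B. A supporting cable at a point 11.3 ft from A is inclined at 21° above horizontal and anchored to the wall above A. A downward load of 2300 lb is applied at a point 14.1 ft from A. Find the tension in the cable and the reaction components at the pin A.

ΣM about A: T·sin21°·11.3 − 2300·14.1 = 0 → T = 32430/(11.3·0.358368) = 8008.28 ≈ 8008 lb.
ΣF_x = 0: A_x − T·cos21° = 0 → A_x = 8008.28 × 0.93358 = 7476 lb.
ΣF_y = 0: A_y + T·sin21° − 2300 = 0 → A_y = 2300 − 8008.28 × 0.358368 = -569.9 lb.

T = 8008 lb, A_x = 7476 lb, A_y = -569.9 lb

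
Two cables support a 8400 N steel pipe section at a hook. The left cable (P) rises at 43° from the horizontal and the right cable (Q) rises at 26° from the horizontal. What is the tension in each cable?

ΣF_x = 0: −T_P·cos43° + T_Q·cos26° = 0 → T_Q = 0.813706·T_P.
ΣF_y = 0: T_P·sin43° + T_Q·sin26° = 8400.
Substitute: T_P·(0.681998 + 0.813706·0.438371) = 8400 → T_P = 8087.01 ≈ 8087 N.
Then T_Q = 0.813706 × 8087.01 = 6580 N.

T_P = 8087 N, T_Q = 6580 N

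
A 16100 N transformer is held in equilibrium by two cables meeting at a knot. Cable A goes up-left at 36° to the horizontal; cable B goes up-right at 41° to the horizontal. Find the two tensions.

ΣF_x = 0: −T_A·cos36° + T_B·cos41° = 0 → T_B = 1.07196·T_A.
ΣF_y = 0: T_A·sin36° + T_B·sin41° = 16100.
Substitute: T_A·(0.587785 + 1.07196·0.656059) = 16100 → T_A = 12470.4 ≈ 12470 N.
Then T_B = 1.07196 × 12470.4 = 13370 N.

T_A = 12470 N, T_B = 13370 N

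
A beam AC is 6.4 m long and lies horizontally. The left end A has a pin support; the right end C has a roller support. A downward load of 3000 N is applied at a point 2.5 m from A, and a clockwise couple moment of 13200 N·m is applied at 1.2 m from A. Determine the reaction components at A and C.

A_x = 0, A_y = -234.4 N, C_y = 3234 N

Taking moments about A: C_y·6.4 − 3000·2.5 − 13200 = 0 → C_y = 20700/6.4 = 3234.38 ≈ 3234 N.
ΣF_y = 0: A_y + 3234.38 − 3000 = 0 → A_y = -234.4 N.
ΣF_x = 0: no horizontal applied forces, so A_x = 0.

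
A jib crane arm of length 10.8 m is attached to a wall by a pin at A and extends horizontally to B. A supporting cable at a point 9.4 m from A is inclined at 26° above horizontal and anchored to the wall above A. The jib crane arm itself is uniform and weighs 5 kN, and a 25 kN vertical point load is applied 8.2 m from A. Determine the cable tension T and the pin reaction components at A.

T = 56.30 kN, A_x = 50.60 kN, A_y = 5.319 kN

ΣM about A: T·sin26°·9.4 − 5·5.4 − 25·8.2 = 0 → T = 232/(9.4·0.438371) = 56.3013 ≈ 56.30 kN.
ΣF_x = 0: A_x − T·cos26° = 0 → A_x = 56.3013 × 0.898794 = 50.60 kN.
ΣF_y = 0: A_y + T·sin26° − 5 − 25 = 0 → A_y = 30 − 56.3013 × 0.438371 = 5.319 kN.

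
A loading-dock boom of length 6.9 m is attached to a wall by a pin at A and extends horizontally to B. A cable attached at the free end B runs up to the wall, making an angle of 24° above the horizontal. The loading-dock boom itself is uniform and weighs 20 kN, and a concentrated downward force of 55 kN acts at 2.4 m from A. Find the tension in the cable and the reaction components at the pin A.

ΣM about A: T·sin24°·6.9 − 20·3.45 − 55·2.4 = 0 → T = 201/(6.9·0.406737) = 71.6198 ≈ 71.62 kN.
ΣF_x = 0: A_x − T·cos24° = 0 → A_x = 71.6198 × 0.913545 = 65.43 kN.
ΣF_y = 0: A_y + T·sin24° − 20 − 55 = 0 → A_y = 75 − 71.6198 × 0.406737 = 45.87 kN.

T = 71.62 kN, A_x = 65.43 kN, A_y = 45.87 kN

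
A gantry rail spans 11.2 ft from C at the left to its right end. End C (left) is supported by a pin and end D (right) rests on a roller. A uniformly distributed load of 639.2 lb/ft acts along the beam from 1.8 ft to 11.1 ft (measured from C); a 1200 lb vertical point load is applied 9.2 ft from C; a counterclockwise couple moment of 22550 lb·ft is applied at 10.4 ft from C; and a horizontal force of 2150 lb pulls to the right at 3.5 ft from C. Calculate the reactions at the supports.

C_x = -2150 lb, C_y = 4749 lb, D_y = 2396 lb

Resultant of the distributed load: 639.2 × 9.3 = 5944.56 lb at 6.45 ft from C.
Taking moments about C: D_y·11.2 − (639.2·9.3)·6.45 − 1200·9.2 + 22550 = 0 → D_y = 26832.412/11.2 = 2395.75 ≈ 2396 lb.
ΣF_y = 0: C_y + 2395.75 − 639.2·9.3 − 1200 = 0 → C_y = 4749 lb.
ΣF_x = 0: C_x + 2150 = 0 → C_x = -2150 lb.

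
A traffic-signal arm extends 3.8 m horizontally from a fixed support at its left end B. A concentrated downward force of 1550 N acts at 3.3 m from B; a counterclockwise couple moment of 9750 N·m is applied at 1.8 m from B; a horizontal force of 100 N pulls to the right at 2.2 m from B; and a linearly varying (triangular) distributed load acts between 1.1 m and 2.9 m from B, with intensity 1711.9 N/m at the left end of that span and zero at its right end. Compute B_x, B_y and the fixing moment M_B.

Resultant of the triangular load: ½ × 1711.9 × 1.8 = 1540.71 N, acting at 1.7 m from B (one-third of the span from the peak).
ΣF_x = 0: B_x + 100 = 0 → B_x = -100.0 N.
ΣF_y = 0: B_y − 1550 − ½·1711.9·1.8 = 0 → B_y = 3091 N.
ΣM about B: M_B − 1550·3.3 + 9750 − (½·1711.9·1.8)·1.7 = 0 → M_B = -2016 N·m.

B_x = -100.0 N, B_y = 3091 N, M_B = -2016 N·m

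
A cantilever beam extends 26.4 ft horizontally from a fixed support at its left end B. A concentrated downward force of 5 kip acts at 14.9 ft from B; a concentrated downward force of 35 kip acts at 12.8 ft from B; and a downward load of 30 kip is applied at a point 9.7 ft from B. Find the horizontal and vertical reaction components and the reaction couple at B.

B_x = 0, B_y = 70.00 kip, M_B = 813.5 kip·ft

ΣF_x = 0: B_x = 0.
ΣF_y = 0: B_y − 5 − 35 − 30 = 0 → B_y = 70.00 kip.
ΣM about B: M_B − 5·14.9 − 35·12.8 − 30·9.7 = 0 → M_B = 813.5 kip·ft.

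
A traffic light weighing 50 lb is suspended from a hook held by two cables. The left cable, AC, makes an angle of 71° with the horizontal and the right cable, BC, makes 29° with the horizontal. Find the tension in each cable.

ΣF_x = 0: −T_AC·cos71° + T_BC·cos29° = 0 → T_BC = 0.37224·T_AC.
ΣF_y = 0: T_AC·sin71° + T_BC·sin29° = 50.
Substitute: T_AC·(0.945519 + 0.37224·0.48481) = 50 → T_AC = 44.4056 ≈ 44.41 lb.
Then T_BC = 0.37224 × 44.4056 = 16.53 lb.

T_AC = 44.41 lb, T_BC = 16.53 lb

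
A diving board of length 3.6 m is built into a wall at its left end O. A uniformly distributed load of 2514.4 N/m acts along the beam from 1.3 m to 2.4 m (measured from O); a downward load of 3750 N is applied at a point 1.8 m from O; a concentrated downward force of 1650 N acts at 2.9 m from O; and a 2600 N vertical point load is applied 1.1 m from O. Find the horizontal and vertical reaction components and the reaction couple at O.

Resultant of the distributed load: 2514.4 × 1.1 = 2765.84 N at 1.85 m from O.
ΣF_x = 0: O_x = 0.
ΣF_y = 0: O_y − 2514.4·1.1 − 3750 − 1650 − 2600 = 0 → O_y = 10770 N.
ΣM about O: M_O − (2514.4·1.1)·1.85 − 3750·1.8 − 1650·2.9 − 2600·1.1 = 0 → M_O = 19510 N·m.

O_x = 0, O_y = 10770 N, M_O = 19510 N·m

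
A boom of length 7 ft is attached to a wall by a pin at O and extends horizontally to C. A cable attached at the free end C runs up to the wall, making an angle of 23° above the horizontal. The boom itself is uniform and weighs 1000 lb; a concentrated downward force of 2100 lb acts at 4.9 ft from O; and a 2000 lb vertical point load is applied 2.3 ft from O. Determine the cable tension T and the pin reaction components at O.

ΣM about O: T·sin23°·7 − 1000·3.5 − 2100·4.9 − 2000·2.3 = 0 → T = 18390/(7·0.390731) = 6723.66 ≈ 6724 lb.
ΣF_x = 0: O_x − T·cos23° = 0 → O_x = 6723.66 × 0.920505 = 6189 lb.
ΣF_y = 0: O_y + T·sin23° − 1000 − 2100 − 2000 = 0 → O_y = 5100 − 6723.66 × 0.390731 = 2473 lb.

T = 6724 lb, O_x = 6189 lb, O_y = 2473 lb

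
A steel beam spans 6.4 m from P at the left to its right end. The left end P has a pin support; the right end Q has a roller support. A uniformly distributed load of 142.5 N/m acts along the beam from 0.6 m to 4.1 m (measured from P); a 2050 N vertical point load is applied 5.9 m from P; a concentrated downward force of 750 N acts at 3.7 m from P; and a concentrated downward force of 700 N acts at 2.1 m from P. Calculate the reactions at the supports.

Resultant of the distributed load: 142.5 × 3.5 = 498.75 N at 2.35 m from P.
ΣM about P: Q_y·6.4 − (142.5·3.5)·2.35 − 2050·5.9 − 750·3.7 − 700·2.1 = 0 → Q_y = 17512.0625/6.4 = 2736.26 ≈ 2736 N.
ΣF_y = 0: P_y + 2736.26 − 142.5·3.5 − 2050 − 750 − 700 = 0 → P_y = 1262 N.
ΣF_x = 0: no horizontal applied forces, so P_x = 0.

P_x = 0, P_y = 1262 N, Q_y = 2736 N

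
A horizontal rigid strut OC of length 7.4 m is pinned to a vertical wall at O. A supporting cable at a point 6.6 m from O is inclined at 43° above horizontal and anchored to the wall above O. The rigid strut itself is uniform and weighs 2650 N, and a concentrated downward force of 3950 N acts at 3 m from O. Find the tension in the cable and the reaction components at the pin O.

ΣM about O: T·sin43°·6.6 − 2650·3.7 − 3950·3 = 0 → T = 21655/(6.6·0.681998) = 4810.95 ≈ 4811 N.
ΣF_x = 0: O_x − T·cos43° = 0 → O_x = 4810.95 × 0.731354 = 3519 N.
ΣF_y = 0: O_y + T·sin43° − 2650 − 3950 = 0 → O_y = 6600 − 4810.95 × 0.681998 = 3319 N.

T = 4811 N, O_x = 3519 N, O_y = 3319 N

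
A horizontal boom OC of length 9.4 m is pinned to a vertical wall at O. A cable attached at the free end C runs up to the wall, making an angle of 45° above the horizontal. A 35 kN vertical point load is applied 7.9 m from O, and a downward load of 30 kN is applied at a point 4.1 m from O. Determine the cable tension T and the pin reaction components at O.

ΣM about O: T·sin45°·9.4 − 35·7.9 − 30·4.1 = 0 → T = 399.5/(9.4·0.707107) = 60.1041 ≈ 60.10 kN.
ΣF_x = 0: O_x − T·cos45° = 0 → O_x = 60.1041 × 0.707107 = 42.50 kN.
ΣF_y = 0: O_y + T·sin45° − 35 − 30 = 0 → O_y = 65 − 60.1041 × 0.707107 = 22.50 kN.

T = 60.10 kN, O_x = 42.50 kN, O_y = 22.50 kN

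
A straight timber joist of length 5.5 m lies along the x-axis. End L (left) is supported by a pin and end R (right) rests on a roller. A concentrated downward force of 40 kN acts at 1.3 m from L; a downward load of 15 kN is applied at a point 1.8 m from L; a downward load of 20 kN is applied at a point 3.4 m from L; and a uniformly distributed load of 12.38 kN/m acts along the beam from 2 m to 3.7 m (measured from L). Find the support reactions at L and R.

L_x = 0, L_y = 58.41 kN, R_y = 37.63 kN

Resultant of the distributed load: 12.38 × 1.7 = 21.046 kN at 2.85 m from L.
ΣM about L: R_y·5.5 − 40·1.3 − 15·1.8 − 20·3.4 − (12.38·1.7)·2.85 = 0 → R_y = 206.9811/5.5 = 37.6329 ≈ 37.63 kN.
ΣF_y = 0: L_y + 37.6329 − 40 − 15 − 20 − 12.38·1.7 = 0 → L_y = 58.41 kN.
ΣF_x = 0: no horizontal applied forces, so L_x = 0.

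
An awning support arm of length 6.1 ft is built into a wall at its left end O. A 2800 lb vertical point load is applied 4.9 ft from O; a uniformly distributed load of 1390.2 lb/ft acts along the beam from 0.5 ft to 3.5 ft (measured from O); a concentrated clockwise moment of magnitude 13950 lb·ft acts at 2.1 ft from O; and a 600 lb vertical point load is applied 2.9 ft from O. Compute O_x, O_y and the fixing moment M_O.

Resultant of the distributed load: 1390.2 × 3 = 4170.6 lb at 2 ft from O.
ΣF_x = 0: O_x = 0.
ΣF_y = 0: O_y − 2800 − 1390.2·3 − 600 = 0 → O_y = 7571 lb.
ΣM about O: M_O − 2800·4.9 − (1390.2·3)·2 − 13950 − 600·2.9 = 0 → M_O = 37750 lb·ft.

O_x = 0, O_y = 7571 lb, M_O = 37750 lb·ft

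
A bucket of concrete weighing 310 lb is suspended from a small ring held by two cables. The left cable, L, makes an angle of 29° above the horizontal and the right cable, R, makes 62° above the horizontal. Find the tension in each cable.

T_L = 145.6 lb, T_R = 271.2 lb

ΣF_x = 0: −T_L·cos29° + T_R·cos62° = 0 → T_R = 1.86299·T_L.
ΣF_y = 0: T_L·sin29° + T_R·sin62° = 310.
Substitute: T_L·(0.48481 + 1.86299·0.882948) = 310 → T_L = 145.558 ≈ 145.6 lb.
Then T_R = 1.86299 × 145.558 = 271.2 lb.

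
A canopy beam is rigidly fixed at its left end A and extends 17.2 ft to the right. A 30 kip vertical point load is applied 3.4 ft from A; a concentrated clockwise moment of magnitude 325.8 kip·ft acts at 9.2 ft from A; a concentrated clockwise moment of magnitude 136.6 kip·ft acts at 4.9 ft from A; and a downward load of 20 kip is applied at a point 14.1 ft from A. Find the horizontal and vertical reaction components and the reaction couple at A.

ΣF_x = 0: A_x = 0.
ΣF_y = 0: A_y − 30 − 20 = 0 → A_y = 50.00 kip.
ΣM about A: M_A − 30·3.4 − 325.8 − 136.6 − 20·14.1 = 0 → M_A = 846.4 kip·ft.

A_x = 0, A_y = 50.00 kip, M_A = 846.4 kip·ft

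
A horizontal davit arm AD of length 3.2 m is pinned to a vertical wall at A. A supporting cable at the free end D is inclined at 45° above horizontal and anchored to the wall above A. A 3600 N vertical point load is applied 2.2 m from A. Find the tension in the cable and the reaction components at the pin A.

ΣM about A: T·sin45°·3.2 − 3600·2.2 = 0 → T = 7920/(3.2·0.707107) = 3500.18 ≈ 3500 N.
ΣF_x = 0: A_x − T·cos45° = 0 → A_x = 3500.18 × 0.707107 = 2475 N.
ΣF_y = 0: A_y + T·sin45° − 3600 = 0 → A_y = 3600 − 3500.18 × 0.707107 = 1125 N.

T = 3500 N, A_x = 2475 N, A_y = 1125 N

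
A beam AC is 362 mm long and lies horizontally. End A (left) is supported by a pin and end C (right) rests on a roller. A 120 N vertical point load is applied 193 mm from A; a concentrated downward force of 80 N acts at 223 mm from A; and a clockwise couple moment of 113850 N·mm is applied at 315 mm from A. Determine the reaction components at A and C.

A_x = 0, A_y = -227.8 N, C_y = 427.8 N

Moments about A: C_y·362 − 120·193 − 80·223 − 113850 = 0 → C_y = 154850/362 = 427.762 ≈ 427.8 N.
ΣF_y = 0: A_y + 427.762 − 120 − 80 = 0 → A_y = -227.8 N.
ΣF_x = 0: no horizontal applied forces, so A_x = 0.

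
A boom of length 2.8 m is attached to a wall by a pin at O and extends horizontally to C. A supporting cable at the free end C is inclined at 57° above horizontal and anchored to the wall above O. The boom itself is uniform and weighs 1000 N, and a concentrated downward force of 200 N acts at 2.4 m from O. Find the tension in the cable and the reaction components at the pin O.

T = 800.6 N, O_x = 436.0 N, O_y = 528.6 N

ΣM about O: T·sin57°·2.8 − 1000·1.4 − 200·2.4 = 0 → T = 1880/(2.8·0.838671) = 800.586 ≈ 800.6 N.
ΣF_x = 0: O_x − T·cos57° = 0 → O_x = 800.586 × 0.544639 = 436.0 N.
ΣF_y = 0: O_y + T·sin57° − 1000 − 200 = 0 → O_y = 1200 − 800.586 × 0.838671 = 528.6 N.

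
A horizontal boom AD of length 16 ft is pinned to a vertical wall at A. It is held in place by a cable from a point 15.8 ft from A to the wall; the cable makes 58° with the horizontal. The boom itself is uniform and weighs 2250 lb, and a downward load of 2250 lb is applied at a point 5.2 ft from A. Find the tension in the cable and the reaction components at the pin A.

ΣM about A: T·sin58°·15.8 − 2250·8 − 2250·5.2 = 0 → T = 29700/(15.8·0.848048) = 2216.56 ≈ 2217 lb.
ΣF_x = 0: A_x − T·cos58° = 0 → A_x = 2216.56 × 0.529919 = 1175 lb.
ΣF_y = 0: A_y + T·sin58° − 2250 − 2250 = 0 → A_y = 4500 − 2216.56 × 0.848048 = 2620 lb.

T = 2217 lb, A_x = 1175 lb, A_y = 2620 lb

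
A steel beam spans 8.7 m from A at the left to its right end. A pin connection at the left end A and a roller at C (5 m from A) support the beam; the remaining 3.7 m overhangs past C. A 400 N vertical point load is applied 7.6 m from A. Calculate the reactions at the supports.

ΣM about A: C_y·5 − 400·7.6 = 0 → C_y = 3040/5 = 608.0 N.
ΣF_y = 0: A_y + 608 − 400 = 0 → A_y = -208.0 N.
ΣF_x = 0: no horizontal applied forces, so A_x = 0.

A_x = 0, A_y = -208.0 N, C_y = 608.0 N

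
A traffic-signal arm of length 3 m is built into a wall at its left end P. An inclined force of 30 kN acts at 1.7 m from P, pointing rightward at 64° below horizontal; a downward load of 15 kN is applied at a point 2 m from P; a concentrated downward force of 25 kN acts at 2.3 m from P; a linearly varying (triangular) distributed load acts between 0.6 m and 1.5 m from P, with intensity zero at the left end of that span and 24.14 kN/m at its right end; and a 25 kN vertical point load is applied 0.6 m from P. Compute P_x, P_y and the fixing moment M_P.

P_x = -13.15 kN, P_y = 102.8 kN, M_P = 161.4 kN·m

Resultant of the triangular load: ½ × 24.14 × 0.9 = 10.863 kN, acting at 1.2 m from P (one-third of the span from the peak).
ΣF_x = 0: P_x + 30·cos64° = 0 → P_x = -13.15 kN.
ΣF_y = 0: P_y − 30·sin64° − 15 − 25 − ½·24.14·0.9 − 25 = 0 → P_y = 102.8 kN.
ΣM about P: M_P − 30·sin64°·1.7 − 15·2 − 25·2.3 − (½·24.14·0.9)·1.2 − 25·0.6 = 0 → M_P = 161.4 kN·m.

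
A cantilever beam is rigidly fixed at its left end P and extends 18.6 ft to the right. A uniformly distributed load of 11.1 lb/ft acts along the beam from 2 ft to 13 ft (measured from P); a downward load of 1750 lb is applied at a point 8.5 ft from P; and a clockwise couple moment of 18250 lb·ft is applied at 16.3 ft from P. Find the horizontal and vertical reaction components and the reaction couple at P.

Resultant of the distributed load: 11.1 × 11 = 122.1 lb at 7.5 ft from P.
ΣF_x = 0: P_x = 0.
ΣF_y = 0: P_y − 11.1·11 − 1750 = 0 → P_y = 1872 lb.
ΣM about P: M_P − (11.1·11)·7.5 − 1750·8.5 − 18250 = 0 → M_P = 34040 lb·ft.

P_x = 0, P_y = 1872 lb, M_P = 34040 lb·ft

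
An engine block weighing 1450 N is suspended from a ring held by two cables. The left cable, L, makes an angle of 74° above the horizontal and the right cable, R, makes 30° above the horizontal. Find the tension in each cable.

T_L = 1294 N, T_R = 411.9 N

ΣF_x = 0: −T_L·cos74° + T_R·cos30° = 0 → T_R = 0.318279·T_L.
ΣF_y = 0: T_L·sin74° + T_R·sin30° = 1450.
Substitute: T_L·(0.961262 + 0.318279·0.5) = 1450 → T_L = 1294.18 ≈ 1294 N.
Then T_R = 0.318279 × 1294.18 = 411.9 N.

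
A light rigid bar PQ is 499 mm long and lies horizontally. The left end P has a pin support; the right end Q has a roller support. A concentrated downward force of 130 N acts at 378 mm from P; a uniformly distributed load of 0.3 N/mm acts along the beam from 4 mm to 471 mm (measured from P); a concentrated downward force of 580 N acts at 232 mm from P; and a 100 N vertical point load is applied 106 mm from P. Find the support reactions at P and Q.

Resultant of the distributed load: 0.3 × 467 = 140.1 N at 237.5 mm from P.
ΣM about P: Q_y·499 − 130·378 − (0.3·467)·237.5 − 580·232 − 100·106 = 0 → Q_y = 227573.75/499 = 456.06 ≈ 456.1 N.
ΣF_y = 0: P_y + 456.06 − 130 − 0.3·467 − 580 − 100 = 0 → P_y = 494.0 N.
ΣF_x = 0: no horizontal applied forces, so P_x = 0.

P_x = 0, P_y = 494.0 N, Q_y = 456.1 N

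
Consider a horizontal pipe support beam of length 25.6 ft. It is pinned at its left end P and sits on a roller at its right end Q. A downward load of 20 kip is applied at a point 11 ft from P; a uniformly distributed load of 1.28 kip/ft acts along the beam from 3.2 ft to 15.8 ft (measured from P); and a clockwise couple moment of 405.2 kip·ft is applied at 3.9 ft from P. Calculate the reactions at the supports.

P_x = 0, P_y = 5.721 kip, Q_y = 30.41 kip

Resultant of the distributed load: 1.28 × 12.6 = 16.128 kip at 9.5 ft from P.
ΣM about P: Q_y·25.6 − 20·11 − (1.28·12.6)·9.5 − 405.2 = 0 → Q_y = 778.416/25.6 = 30.4069 ≈ 30.41 kip.
ΣF_y = 0: P_y + 30.4069 − 20 − 1.28·12.6 = 0 → P_y = 5.721 kip.
ΣF_x = 0: no horizontal applied forces, so P_x = 0.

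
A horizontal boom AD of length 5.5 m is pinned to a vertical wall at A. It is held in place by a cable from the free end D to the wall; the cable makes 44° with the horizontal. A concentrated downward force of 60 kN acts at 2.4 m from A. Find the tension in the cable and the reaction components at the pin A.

T = 37.69 kN, A_x = 27.11 kN, A_y = 33.82 kN

ΣM about A: T·sin44°·5.5 − 60·2.4 = 0 → T = 144/(5.5·0.694658) = 37.6902 ≈ 37.69 kN.
ΣF_x = 0: A_x − T·cos44° = 0 → A_x = 37.6902 × 0.71934 = 27.11 kN.
ΣF_y = 0: A_y + T·sin44° − 60 = 0 → A_y = 60 − 37.6902 × 0.694658 = 33.82 kN.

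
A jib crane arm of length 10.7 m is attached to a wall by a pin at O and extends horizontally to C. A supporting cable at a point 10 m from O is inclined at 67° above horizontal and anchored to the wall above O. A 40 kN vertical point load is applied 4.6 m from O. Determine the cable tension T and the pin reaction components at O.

ΣM about O: T·sin67°·10 − 40·4.6 = 0 → T = 184/(10·0.920505) = 19.989 ≈ 19.99 kN.
ΣF_x = 0: O_x − T·cos67° = 0 → O_x = 19.989 × 0.390731 = 7.810 kN.
ΣF_y = 0: O_y + T·sin67° − 40 = 0 → O_y = 40 − 19.989 × 0.920505 = 21.60 kN.

T = 19.99 kN, O_x = 7.810 kN, O_y = 21.60 kN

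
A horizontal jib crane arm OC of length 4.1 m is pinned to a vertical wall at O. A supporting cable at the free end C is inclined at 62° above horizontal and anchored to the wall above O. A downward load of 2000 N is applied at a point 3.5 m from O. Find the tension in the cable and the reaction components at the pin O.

T = 1934 N, O_x = 907.8 N, O_y = 292.7 N

ΣM about O: T·sin62°·4.1 − 2000·3.5 = 0 → T = 7000/(4.1·0.882948) = 1933.66 ≈ 1934 N.
ΣF_x = 0: O_x − T·cos62° = 0 → O_x = 1933.66 × 0.469472 = 907.8 N.
ΣF_y = 0: O_y + T·sin62° − 2000 = 0 → O_y = 2000 − 1933.66 × 0.882948 = 292.7 N.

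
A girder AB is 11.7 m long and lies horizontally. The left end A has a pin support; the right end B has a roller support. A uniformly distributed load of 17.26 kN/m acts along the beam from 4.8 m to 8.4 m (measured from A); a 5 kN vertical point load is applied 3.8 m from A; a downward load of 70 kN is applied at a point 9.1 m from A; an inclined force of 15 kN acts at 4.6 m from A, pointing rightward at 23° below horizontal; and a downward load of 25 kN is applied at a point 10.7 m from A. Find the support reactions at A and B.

Resultant of the distributed load: 17.26 × 3.6 = 62.136 kN at 6.6 m from A.
Taking moments about A: B_y·11.7 − (17.26·3.6)·6.6 − 5·3.8 − 70·9.1 − 15·sin23°·4.6 − 25·10.7 = 0 → B_y = 1360.56/11.7 = 116.287 ≈ 116.3 kN.
ΣF_y = 0: A_y + 116.287 − 17.26·3.6 − 5 − 70 − 15·sin23° − 25 = 0 → A_y = 51.71 kN.
ΣF_x = 0: A_x + 15·cos23° = 0 → A_x = -13.81 kN.

A_x = -13.81 kN, A_y = 51.71 kN, B_y = 116.3 kN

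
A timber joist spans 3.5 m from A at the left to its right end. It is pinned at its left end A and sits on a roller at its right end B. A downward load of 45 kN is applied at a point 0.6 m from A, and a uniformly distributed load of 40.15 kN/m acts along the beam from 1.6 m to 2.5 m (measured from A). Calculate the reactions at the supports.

A_x = 0, A_y = 52.26 kN, B_y = 28.88 kN

Resultant of the distributed load: 40.15 × 0.9 = 36.135 kN at 2.05 m from A.
Moments about A: B_y·3.5 − 45·0.6 − (40.15·0.9)·2.05 = 0 → B_y = 101.07675/3.5 = 28.8791 ≈ 28.88 kN.
ΣF_y = 0: A_y + 28.8791 − 45 − 40.15·0.9 = 0 → A_y = 52.26 kN.
ΣF_x = 0: no horizontal applied forces, so A_x = 0.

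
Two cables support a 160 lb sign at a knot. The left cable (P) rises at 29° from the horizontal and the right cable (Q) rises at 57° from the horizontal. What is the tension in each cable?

T_P = 87.36 lb, T_Q = 140.3 lb

ΣF_x = 0: −T_P·cos29° + T_Q·cos57° = 0 → T_Q = 1.60587·T_P.
ΣF_y = 0: T_P·sin29° + T_Q·sin57° = 160.
Substitute: T_P·(0.48481 + 1.60587·0.838671) = 160 → T_P = 87.355 ≈ 87.36 lb.
Then T_Q = 1.60587 × 87.355 = 140.3 lb.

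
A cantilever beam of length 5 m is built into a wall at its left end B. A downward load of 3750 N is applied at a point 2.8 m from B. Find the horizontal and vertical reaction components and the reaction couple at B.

ΣF_x = 0: B_x = 0.
ΣF_y = 0: B_y − 3750 = 0 → B_y = 3750 N.
ΣM about B: M_B − 3750·2.8 = 0 → M_B = 10500 N·m.

B_x = 0, B_y = 3750 N, M_B = 10500 N·m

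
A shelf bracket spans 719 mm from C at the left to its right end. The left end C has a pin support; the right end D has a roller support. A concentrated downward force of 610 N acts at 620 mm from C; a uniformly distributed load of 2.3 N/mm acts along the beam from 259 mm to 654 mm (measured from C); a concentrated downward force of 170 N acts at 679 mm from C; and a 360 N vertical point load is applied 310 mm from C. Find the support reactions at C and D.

Resultant of the distributed load: 2.3 × 395 = 908.5 N at 456.5 mm from C.
Taking moments about C: D_y·719 − 610·620 − (2.3·395)·456.5 − 170·679 − 360·310 = 0 → D_y = 1019960.25/719 = 1418.58 ≈ 1419 N.
ΣF_y = 0: C_y + 1418.58 − 610 − 2.3·395 − 170 − 360 = 0 → C_y = 629.9 N.
ΣF_x = 0: no horizontal applied forces, so C_x = 0.

C_x = 0, C_y = 629.9 N, D_y = 1419 N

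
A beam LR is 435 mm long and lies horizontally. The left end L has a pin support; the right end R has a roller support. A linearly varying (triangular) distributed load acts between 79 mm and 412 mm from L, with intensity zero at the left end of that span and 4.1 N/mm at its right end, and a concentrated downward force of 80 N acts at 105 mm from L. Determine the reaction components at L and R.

L_x = 0, L_y = 271.0 N, R_y = 491.7 N

Resultant of the triangular load: ½ × 4.1 × 333 = 682.65 N, acting at 301 mm from L (one-third of the span from the peak).
Moments about L: R_y·435 − (½·4.1·333)·301 − 80·105 = 0 → R_y = 213877.65/435 = 491.673 ≈ 491.7 N.
ΣF_y = 0: L_y + 491.673 − ½·4.1·333 − 80 = 0 → L_y = 271.0 N.
ΣF_x = 0: no horizontal applied forces, so L_x = 0.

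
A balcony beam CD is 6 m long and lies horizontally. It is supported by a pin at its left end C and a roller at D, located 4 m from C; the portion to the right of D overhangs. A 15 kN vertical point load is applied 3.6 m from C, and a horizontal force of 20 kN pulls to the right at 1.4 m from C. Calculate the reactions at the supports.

C_x = -20.00 kN, C_y = 1.500 kN, D_y = 13.50 kN

Moments about C: D_y·4 − 15·3.6 = 0 → D_y = 54/4 = 13.50 kN.
ΣF_y = 0: C_y + 13.5 − 15 = 0 → C_y = 1.500 kN.
ΣF_x = 0: C_x + 20 = 0 → C_x = -20.00 kN.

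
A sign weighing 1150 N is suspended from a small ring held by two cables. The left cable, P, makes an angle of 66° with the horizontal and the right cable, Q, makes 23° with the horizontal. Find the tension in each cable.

ΣF_x = 0: −T_P·cos66° + T_Q·cos23° = 0 → T_Q = 0.441863·T_P.
ΣF_y = 0: T_P·sin66° + T_Q·sin23° = 1150.
Substitute: T_P·(0.913545 + 0.441863·0.390731) = 1150 → T_P = 1058.74 ≈ 1059 N.
Then T_Q = 0.441863 × 1058.74 = 467.8 N.

T_P = 1059 N, T_Q = 467.8 N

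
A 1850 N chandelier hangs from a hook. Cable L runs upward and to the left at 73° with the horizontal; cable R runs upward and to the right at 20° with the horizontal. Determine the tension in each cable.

ΣF_x = 0: −T_L·cos73° + T_R·cos20° = 0 → T_R = 0.311135·T_L.
ΣF_y = 0: T_L·sin73° + T_R·sin20° = 1850.
Substitute: T_L·(0.956305 + 0.311135·0.34202) = 1850 → T_L = 1740.82 ≈ 1741 N.
Then T_R = 0.311135 × 1740.82 = 541.6 N.

T_L = 1741 N, T_R = 541.6 N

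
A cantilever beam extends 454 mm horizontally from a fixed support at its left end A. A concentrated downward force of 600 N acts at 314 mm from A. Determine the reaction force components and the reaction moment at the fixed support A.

ΣF_x = 0: A_x = 0.
ΣF_y = 0: A_y − 600 = 0 → A_y = 600.0 N.
ΣM about A: M_A − 600·314 = 0 → M_A = 188400 N·mm.

A_x = 0, A_y = 600.0 N, M_A = 188400 N·mm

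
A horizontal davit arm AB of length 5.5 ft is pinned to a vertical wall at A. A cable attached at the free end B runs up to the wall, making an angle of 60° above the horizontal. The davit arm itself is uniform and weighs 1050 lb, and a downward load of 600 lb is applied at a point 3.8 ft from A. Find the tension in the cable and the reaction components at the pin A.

T = 1085 lb, A_x = 542.4 lb, A_y = 710.5 lb

ΣM about A: T·sin60°·5.5 − 1050·2.75 − 600·3.8 = 0 → T = 5167.5/(5.5·0.866025) = 1084.89 ≈ 1085 lb.
ΣF_x = 0: A_x − T·cos60° = 0 → A_x = 1084.89 × 0.5 = 542.4 lb.
ΣF_y = 0: A_y + T·sin60° − 1050 − 600 = 0 → A_y = 1650 − 1084.89 × 0.866025 = 710.5 lb.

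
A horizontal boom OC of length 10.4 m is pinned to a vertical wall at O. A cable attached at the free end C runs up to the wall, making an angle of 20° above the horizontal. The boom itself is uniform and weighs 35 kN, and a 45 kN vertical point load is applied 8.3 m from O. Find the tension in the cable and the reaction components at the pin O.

ΣM about O: T·sin20°·10.4 − 35·5.2 − 45·8.3 = 0 → T = 555.5/(10.4·0.34202) = 156.171 ≈ 156.2 kN.
ΣF_x = 0: O_x − T·cos20° = 0 → O_x = 156.171 × 0.939693 = 146.8 kN.
ΣF_y = 0: O_y + T·sin20° − 35 − 45 = 0 → O_y = 80 − 156.171 × 0.34202 = 26.59 kN.

T = 156.2 kN, O_x = 146.8 kN, O_y = 26.59 kN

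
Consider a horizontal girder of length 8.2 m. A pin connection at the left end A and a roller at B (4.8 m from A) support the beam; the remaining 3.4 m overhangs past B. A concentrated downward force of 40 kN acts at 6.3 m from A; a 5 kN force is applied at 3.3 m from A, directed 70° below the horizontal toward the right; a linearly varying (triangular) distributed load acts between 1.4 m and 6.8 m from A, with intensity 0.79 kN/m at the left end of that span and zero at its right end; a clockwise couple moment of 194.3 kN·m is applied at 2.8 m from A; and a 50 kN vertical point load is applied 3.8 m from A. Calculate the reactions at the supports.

Resultant of the triangular load: ½ × 0.79 × 5.4 = 2.133 kN, acting at 3.2 m from A (one-third of the span from the peak).
ΣM about A: B_y·4.8 − 40·6.3 − 5·sin70°·3.3 − (½·0.79·5.4)·3.2 − 194.3 − 50·3.8 = 0 → B_y = 658.631/4.8 = 137.215 ≈ 137.2 kN.
ΣF_y = 0: A_y + 137.215 − 40 − 5·sin70° − ½·0.79·5.4 − 50 = 0 → A_y = -40.38 kN.
ΣF_x = 0: A_x + 5·cos70° = 0 → A_x = -1.710 kN.

A_x = -1.710 kN, A_y = -40.38 kN, B_y = 137.2 kN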